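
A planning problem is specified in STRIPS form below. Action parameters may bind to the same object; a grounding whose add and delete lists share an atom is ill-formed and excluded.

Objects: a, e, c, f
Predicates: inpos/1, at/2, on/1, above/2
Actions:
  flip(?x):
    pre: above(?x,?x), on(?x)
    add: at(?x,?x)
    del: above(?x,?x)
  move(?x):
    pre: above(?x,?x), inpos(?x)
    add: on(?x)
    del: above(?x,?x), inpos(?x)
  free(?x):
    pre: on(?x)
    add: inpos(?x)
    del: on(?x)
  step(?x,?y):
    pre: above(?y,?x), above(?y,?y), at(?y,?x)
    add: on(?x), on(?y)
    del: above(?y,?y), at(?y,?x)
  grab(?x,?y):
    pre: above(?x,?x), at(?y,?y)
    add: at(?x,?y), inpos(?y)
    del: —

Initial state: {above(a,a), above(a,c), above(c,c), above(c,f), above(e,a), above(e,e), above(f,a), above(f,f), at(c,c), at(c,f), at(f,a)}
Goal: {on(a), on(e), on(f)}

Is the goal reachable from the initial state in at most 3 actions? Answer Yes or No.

No

1. step(a,f)  →  {above(a,a), above(a,c), above(c,c), above(c,f), above(e,a), above(e,e), above(f,a), at(c,c), at(c,f), on(a), on(f)}
2. flip(a)  →  {above(a,c), above(c,c), above(c,f), above(e,a), above(e,e), above(f,a), at(a,a), at(c,c), at(c,f), on(a), on(f)}
3. grab(e,a)  →  {above(a,c), above(c,c), above(c,f), above(e,a), above(e,e), above(f,a), at(a,a), at(c,c), at(c,f), at(e,a), inpos(a), on(a), on(f)}
4. step(a,e)  →  {above(a,c), above(c,c), above(c,f), above(e,a), above(f,a), at(a,a), at(c,c), at(c,f), inpos(a), on(a), on(e), on(f)}
optimal plan length = 4; 4 > 3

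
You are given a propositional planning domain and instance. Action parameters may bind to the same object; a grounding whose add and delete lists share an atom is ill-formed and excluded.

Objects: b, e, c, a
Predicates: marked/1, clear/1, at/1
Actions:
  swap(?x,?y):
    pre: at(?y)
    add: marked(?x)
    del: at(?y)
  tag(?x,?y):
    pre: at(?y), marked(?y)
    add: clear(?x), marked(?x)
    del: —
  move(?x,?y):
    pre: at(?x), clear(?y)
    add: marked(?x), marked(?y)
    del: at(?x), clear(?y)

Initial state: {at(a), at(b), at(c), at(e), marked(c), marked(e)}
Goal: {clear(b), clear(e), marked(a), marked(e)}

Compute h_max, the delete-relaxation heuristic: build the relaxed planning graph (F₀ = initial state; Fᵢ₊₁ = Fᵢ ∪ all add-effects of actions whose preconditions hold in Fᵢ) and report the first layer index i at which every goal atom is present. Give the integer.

1

F0 = init (6 atoms)
F1 = F0 ∪ {clear(a), clear(b), clear(c), clear(e), marked(a), marked(b)}  (12 atoms)
goal ⊆ F1  ⇒  h_max = 1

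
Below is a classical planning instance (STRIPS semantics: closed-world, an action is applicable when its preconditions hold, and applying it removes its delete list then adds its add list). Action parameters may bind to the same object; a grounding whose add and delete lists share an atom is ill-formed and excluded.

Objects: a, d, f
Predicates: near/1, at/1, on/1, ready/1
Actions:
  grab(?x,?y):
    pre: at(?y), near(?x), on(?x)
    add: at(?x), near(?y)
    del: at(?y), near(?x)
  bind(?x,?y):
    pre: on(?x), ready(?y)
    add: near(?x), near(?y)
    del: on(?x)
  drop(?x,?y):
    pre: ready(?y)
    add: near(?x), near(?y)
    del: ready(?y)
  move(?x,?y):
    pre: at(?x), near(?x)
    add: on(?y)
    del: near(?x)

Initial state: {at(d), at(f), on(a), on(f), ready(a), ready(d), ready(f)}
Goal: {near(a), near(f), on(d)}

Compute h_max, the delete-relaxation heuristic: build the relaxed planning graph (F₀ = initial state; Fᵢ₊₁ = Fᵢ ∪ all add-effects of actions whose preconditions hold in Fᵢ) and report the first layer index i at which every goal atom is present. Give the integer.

2

F0 = init (7 atoms)
F1 = F0 ∪ {near(a), near(d), near(f)}  (10 atoms)
F2 = F1 ∪ {at(a), on(d)}  (12 atoms)
goal ⊆ F2  ⇒  h_max = 2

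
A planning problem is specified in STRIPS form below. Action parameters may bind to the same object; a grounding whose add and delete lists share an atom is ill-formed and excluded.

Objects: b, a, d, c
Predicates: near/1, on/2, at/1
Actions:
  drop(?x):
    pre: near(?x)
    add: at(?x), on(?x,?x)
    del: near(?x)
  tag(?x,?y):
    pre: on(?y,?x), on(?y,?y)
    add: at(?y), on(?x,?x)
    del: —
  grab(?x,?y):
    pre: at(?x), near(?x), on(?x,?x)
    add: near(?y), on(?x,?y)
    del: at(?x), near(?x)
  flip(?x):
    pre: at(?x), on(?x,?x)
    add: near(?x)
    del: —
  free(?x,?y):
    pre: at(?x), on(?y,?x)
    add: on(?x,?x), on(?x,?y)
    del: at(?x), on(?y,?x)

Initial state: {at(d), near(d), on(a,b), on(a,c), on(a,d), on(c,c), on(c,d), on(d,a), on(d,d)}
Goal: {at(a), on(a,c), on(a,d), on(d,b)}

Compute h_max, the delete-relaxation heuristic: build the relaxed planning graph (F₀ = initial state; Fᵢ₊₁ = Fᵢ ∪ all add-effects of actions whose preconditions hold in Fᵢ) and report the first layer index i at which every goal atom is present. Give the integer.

F0 = init (9 atoms)
F1 = F0 ∪ {at(c), near(a), near(b), near(c), on(a,a), on(d,b), on(d,c)}  (16 atoms)
F2 = F1 ∪ {at(a), at(b), on(b,b), on(c,a), on(c,b)}  (21 atoms)
goal ⊆ F2  ⇒  h_max = 2

2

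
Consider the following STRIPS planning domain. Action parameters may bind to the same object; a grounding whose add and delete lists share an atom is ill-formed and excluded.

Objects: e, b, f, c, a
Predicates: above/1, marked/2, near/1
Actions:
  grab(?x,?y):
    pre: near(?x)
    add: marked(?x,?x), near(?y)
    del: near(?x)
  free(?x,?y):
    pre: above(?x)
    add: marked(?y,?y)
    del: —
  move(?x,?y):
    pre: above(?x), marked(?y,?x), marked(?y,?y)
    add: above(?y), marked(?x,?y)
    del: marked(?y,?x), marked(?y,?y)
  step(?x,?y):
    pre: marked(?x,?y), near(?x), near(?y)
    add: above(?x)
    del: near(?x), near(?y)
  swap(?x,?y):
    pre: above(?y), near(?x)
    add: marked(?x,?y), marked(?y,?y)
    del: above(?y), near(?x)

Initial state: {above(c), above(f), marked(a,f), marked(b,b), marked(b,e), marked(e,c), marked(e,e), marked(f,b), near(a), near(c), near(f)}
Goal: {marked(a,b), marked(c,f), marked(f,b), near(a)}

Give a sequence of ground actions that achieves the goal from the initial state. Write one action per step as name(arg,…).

1. move(c,e)  →  {above(c), above(e), above(f), marked(a,f), marked(b,b), marked(b,e), marked(c,e), marked(f,b), near(a), near(c), near(f)}
2. move(e,b)  →  {above(b), above(c), above(e), above(f), marked(a,f), marked(c,e), marked(e,b), marked(f,b), near(a), near(c), near(f)}
3. swap(c,f)  →  {above(b), above(c), above(e), marked(a,f), marked(c,e), marked(c,f), marked(e,b), marked(f,b), marked(f,f), near(a), near(f)}
4. swap(a,b)  →  {above(c), above(e), marked(a,b), marked(a,f), marked(b,b), marked(c,e), marked(c,f), marked(e,b), marked(f,b), marked(f,f), near(f)}
5. grab(f,a)  →  {above(c), above(e), marked(a,b), marked(a,f), marked(b,b), marked(c,e), marked(c,f), marked(e,b), marked(f,b), marked(f,f), near(a)}

move(c,e); move(e,b); swap(c,f); swap(a,b); grab(f,a)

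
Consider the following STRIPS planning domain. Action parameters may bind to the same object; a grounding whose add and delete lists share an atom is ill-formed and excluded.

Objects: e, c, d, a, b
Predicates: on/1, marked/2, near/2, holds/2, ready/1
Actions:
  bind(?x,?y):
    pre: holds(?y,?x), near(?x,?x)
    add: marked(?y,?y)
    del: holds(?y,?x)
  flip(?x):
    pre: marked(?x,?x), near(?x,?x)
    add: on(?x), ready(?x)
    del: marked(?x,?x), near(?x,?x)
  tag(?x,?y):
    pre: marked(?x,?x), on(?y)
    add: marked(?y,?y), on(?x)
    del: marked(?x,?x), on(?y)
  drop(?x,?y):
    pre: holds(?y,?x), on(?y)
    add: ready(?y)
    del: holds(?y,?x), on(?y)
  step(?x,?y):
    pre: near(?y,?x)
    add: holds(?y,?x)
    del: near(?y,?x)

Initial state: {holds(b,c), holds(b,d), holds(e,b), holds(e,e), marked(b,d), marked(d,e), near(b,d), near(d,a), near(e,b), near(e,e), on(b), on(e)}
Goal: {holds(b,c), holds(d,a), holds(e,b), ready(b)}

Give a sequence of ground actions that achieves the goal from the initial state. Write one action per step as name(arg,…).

1. drop(d,b)  →  {holds(b,c), holds(e,b), holds(e,e), marked(b,d), marked(d,e), near(b,d), near(d,a), near(e,b), near(e,e), on(e), ready(b)}
2. step(a,d)  →  {holds(b,c), holds(d,a), holds(e,b), holds(e,e), marked(b,d), marked(d,e), near(b,d), near(e,b), near(e,e), on(e), ready(b)}

drop(d,b); step(a,d)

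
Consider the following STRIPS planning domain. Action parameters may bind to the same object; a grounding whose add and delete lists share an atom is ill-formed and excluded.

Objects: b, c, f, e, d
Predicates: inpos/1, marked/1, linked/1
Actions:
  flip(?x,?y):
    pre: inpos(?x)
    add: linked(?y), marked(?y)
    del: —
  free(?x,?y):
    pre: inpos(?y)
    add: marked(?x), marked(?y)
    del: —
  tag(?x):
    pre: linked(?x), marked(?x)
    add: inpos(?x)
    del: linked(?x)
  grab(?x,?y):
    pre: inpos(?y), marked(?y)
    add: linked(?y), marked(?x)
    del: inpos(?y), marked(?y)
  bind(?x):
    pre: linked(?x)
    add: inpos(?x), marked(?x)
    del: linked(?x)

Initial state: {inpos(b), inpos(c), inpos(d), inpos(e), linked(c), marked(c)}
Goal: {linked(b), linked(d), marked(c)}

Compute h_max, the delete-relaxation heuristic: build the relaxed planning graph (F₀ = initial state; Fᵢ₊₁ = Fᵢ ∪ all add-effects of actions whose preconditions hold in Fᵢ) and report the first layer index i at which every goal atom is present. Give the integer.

F0 = init (6 atoms)
F1 = F0 ∪ {linked(b), linked(d), linked(e), linked(f), marked(b), marked(d), marked(e), marked(f)}  (14 atoms)
goal ⊆ F1  ⇒  h_max = 1

1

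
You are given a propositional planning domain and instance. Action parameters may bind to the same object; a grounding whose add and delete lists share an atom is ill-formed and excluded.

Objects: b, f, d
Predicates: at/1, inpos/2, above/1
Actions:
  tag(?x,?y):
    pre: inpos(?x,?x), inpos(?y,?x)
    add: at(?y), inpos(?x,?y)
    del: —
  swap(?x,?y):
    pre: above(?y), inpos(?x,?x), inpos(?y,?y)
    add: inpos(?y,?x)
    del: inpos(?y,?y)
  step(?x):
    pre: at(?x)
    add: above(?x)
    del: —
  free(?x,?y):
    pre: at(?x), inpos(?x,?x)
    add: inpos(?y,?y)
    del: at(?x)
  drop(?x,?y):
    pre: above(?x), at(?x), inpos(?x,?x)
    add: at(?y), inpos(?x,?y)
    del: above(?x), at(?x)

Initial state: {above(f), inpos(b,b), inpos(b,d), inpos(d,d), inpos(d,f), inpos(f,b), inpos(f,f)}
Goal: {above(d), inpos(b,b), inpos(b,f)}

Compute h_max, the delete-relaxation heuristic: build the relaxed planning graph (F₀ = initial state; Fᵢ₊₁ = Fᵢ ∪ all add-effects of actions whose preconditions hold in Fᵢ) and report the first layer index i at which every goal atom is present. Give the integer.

F0 = init (7 atoms)
F1 = F0 ∪ {at(b), at(d), at(f), inpos(b,f), inpos(d,b), inpos(f,d)}  (13 atoms)
F2 = F1 ∪ {above(b), above(d)}  (15 atoms)
goal ⊆ F2  ⇒  h_max = 2

2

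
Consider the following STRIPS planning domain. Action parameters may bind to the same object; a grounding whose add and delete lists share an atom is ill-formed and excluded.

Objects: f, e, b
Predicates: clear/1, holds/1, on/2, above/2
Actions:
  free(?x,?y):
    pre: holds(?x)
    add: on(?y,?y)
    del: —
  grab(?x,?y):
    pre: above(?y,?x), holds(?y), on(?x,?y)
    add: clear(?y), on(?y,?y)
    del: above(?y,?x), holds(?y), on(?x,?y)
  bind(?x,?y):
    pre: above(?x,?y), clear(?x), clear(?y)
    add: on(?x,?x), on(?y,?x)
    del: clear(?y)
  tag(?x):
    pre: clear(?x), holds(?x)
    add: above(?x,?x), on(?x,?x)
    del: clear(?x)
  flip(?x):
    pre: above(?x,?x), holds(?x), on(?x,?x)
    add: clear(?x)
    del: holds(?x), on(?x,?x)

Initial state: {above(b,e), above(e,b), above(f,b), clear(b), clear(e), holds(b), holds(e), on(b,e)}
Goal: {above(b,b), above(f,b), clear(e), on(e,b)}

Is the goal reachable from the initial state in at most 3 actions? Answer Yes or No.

Yes

1. bind(b,e)  →  {above(b,e), above(e,b), above(f,b), clear(b), holds(b), holds(e), on(b,b), on(b,e), on(e,b)}
2. grab(b,e)  →  {above(b,e), above(f,b), clear(b), clear(e), holds(b), on(b,b), on(e,b), on(e,e)}
3. tag(b)  →  {above(b,b), above(b,e), above(f,b), clear(e), holds(b), on(b,b), on(e,b), on(e,e)}
optimal plan length = 3; 3 ≤ 3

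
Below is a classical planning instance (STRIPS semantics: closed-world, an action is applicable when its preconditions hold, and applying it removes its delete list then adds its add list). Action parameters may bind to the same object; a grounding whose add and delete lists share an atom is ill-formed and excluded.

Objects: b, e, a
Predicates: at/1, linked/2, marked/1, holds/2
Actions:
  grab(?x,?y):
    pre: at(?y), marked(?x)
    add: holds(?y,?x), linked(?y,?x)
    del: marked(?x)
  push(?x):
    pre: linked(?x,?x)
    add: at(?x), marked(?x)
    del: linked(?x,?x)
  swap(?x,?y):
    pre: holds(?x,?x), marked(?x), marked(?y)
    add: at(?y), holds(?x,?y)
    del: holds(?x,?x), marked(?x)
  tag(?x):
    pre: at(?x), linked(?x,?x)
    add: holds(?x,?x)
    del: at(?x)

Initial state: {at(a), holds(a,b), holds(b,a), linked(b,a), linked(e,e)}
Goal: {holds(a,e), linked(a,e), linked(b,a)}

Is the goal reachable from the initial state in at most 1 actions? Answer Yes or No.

No

1. push(e)  →  {at(a), at(e), holds(a,b), holds(b,a), linked(b,a), marked(e)}
2. grab(e,a)  →  {at(a), at(e), holds(a,b), holds(a,e), holds(b,a), linked(a,e), linked(b,a)}
optimal plan length = 2; 2 > 1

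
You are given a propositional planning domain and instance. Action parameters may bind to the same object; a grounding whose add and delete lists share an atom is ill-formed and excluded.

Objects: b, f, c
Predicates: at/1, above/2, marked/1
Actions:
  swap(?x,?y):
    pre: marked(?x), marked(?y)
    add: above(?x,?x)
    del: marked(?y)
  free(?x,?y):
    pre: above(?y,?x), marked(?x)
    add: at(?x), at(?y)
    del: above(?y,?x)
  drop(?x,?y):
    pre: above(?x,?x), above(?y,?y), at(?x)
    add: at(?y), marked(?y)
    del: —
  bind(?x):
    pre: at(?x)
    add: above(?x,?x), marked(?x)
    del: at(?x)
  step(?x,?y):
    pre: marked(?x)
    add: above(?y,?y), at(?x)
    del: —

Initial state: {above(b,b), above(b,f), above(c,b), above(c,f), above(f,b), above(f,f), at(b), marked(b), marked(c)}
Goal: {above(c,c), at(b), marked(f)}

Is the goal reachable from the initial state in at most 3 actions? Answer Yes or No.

1. swap(c,b)  →  {above(b,b), above(b,f), above(c,b), above(c,c), above(c,f), above(f,b), above(f,f), at(b), marked(c)}
2. drop(b,f)  →  {above(b,b), above(b,f), above(c,b), above(c,c), above(c,f), above(f,b), above(f,f), at(b), at(f), marked(c), marked(f)}
optimal plan length = 2; 2 ≤ 3

Yes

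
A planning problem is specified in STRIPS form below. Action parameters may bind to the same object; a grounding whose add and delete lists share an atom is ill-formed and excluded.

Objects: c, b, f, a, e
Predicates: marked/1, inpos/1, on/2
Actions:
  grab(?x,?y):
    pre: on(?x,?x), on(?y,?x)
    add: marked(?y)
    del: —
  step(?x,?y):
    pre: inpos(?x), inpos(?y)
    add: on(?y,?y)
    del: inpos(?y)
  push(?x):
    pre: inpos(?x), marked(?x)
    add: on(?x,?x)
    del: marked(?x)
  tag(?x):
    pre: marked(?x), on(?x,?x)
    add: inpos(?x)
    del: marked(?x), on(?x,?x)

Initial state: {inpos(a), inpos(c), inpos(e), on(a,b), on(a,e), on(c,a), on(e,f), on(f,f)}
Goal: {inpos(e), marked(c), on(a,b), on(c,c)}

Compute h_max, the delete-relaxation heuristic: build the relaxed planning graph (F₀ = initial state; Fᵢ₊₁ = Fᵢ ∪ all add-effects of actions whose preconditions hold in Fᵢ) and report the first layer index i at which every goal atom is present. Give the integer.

2

F0 = init (8 atoms)
F1 = F0 ∪ {marked(e), marked(f), on(a,a), on(c,c), on(e,e)}  (13 atoms)
F2 = F1 ∪ {inpos(f), marked(a), marked(c)}  (16 atoms)
goal ⊆ F2  ⇒  h_max = 2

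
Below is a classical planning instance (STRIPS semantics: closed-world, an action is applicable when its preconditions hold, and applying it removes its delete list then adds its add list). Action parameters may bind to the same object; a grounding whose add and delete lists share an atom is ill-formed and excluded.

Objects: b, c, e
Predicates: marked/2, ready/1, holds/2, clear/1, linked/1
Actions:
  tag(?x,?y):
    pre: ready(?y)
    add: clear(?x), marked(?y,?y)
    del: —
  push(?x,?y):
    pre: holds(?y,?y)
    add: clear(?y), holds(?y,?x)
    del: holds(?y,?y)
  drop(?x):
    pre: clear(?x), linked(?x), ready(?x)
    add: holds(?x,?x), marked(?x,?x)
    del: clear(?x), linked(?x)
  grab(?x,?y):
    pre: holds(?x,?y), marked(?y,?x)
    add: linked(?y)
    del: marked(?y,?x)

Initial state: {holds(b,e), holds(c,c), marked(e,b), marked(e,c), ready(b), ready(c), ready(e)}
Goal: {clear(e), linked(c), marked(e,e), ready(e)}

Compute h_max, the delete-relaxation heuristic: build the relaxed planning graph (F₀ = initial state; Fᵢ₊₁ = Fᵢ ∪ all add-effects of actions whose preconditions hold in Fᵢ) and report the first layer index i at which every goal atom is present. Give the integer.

2

F0 = init (7 atoms)
F1 = F0 ∪ {clear(b), clear(c), clear(e), holds(c,b), holds(c,e), linked(e), marked(b,b), marked(c,c), marked(e,e)}  (16 atoms)
F2 = F1 ∪ {holds(e,e), linked(c)}  (18 atoms)
goal ⊆ F2  ⇒  h_max = 2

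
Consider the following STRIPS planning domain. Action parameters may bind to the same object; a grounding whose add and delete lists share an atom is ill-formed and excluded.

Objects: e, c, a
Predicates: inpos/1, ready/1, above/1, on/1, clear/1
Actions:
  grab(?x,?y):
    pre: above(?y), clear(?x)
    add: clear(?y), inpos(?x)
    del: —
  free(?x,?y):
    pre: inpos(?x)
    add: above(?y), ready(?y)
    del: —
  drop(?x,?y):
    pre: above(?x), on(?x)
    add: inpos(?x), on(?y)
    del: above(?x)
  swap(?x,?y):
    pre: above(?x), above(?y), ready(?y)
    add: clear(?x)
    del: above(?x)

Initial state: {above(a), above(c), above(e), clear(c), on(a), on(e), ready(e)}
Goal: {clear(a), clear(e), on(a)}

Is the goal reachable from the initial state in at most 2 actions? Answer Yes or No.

1. grab(c,e)  →  {above(a), above(c), above(e), clear(c), clear(e), inpos(c), on(a), on(e), ready(e)}
2. grab(e,a)  →  {above(a), above(c), above(e), clear(a), clear(c), clear(e), inpos(c), inpos(e), on(a), on(e), ready(e)}
optimal plan length = 2; 2 ≤ 2

Yes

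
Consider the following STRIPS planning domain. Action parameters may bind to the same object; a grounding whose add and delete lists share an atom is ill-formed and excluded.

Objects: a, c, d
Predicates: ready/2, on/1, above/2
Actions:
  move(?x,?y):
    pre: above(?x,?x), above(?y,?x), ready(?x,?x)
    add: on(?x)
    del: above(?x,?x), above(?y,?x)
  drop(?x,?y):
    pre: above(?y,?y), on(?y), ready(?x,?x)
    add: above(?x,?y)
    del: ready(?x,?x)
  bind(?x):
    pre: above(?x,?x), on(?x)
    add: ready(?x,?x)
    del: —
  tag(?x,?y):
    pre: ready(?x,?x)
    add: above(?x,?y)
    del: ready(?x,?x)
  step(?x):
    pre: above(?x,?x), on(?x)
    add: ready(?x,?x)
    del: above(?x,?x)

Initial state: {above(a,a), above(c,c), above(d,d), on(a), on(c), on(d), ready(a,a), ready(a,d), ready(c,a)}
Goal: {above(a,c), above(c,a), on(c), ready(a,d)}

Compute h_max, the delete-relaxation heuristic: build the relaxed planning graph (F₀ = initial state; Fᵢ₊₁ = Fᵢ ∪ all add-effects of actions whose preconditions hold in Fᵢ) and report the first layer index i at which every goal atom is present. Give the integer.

F0 = init (9 atoms)
F1 = F0 ∪ {above(a,c), above(a,d), ready(c,c), ready(d,d)}  (13 atoms)
F2 = F1 ∪ {above(c,a), above(c,d), above(d,a), above(d,c)}  (17 atoms)
goal ⊆ F2  ⇒  h_max = 2

2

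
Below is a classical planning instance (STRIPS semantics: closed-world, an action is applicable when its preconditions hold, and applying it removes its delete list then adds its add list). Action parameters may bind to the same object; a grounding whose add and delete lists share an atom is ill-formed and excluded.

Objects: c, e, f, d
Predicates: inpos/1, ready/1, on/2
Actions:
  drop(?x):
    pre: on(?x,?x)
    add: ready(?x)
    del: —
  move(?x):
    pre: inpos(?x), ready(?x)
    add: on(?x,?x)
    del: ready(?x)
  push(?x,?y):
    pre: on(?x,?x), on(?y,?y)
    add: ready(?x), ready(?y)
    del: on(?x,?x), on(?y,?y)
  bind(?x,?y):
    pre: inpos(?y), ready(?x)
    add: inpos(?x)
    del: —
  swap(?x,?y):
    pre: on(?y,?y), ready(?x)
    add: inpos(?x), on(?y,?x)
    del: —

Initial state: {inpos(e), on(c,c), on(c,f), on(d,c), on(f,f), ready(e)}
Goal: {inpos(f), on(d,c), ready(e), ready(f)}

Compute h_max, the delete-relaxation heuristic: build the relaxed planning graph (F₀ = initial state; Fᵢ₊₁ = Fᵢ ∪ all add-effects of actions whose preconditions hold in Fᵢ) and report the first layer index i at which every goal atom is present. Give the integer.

2

F0 = init (6 atoms)
F1 = F0 ∪ {on(c,e), on(e,e), on(f,e), ready(c), ready(f)}  (11 atoms)
F2 = F1 ∪ {inpos(c), inpos(f), on(e,c), on(e,f), on(f,c)}  (16 atoms)
goal ⊆ F2  ⇒  h_max = 2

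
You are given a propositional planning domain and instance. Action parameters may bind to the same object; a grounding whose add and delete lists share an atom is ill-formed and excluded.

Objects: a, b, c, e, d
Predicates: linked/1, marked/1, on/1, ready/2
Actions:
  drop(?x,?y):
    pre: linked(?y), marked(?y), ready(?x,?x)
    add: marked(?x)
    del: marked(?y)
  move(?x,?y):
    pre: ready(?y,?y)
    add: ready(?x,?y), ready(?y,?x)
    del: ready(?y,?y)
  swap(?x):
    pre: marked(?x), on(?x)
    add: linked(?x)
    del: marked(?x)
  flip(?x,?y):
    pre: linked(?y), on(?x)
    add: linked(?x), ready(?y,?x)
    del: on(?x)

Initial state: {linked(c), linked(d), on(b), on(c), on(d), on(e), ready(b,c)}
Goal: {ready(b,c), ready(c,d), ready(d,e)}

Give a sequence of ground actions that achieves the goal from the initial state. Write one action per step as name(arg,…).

flip(e,d); flip(d,c)

1. flip(e,d)  →  {linked(c), linked(d), linked(e), on(b), on(c), on(d), ready(b,c), ready(d,e)}
2. flip(d,c)  →  {linked(c), linked(d), linked(e), on(b), on(c), ready(b,c), ready(c,d), ready(d,e)}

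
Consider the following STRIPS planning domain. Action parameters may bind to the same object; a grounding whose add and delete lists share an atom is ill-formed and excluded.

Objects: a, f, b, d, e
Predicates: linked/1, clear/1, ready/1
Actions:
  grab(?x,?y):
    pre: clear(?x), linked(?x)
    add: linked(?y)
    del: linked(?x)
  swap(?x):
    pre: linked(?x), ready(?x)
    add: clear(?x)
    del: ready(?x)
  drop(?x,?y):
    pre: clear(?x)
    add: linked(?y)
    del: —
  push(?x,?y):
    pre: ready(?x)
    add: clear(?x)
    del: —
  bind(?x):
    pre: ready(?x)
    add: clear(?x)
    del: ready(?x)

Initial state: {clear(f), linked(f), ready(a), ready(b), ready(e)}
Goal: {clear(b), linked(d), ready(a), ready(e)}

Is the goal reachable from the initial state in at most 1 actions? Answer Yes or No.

No

1. grab(f,d)  →  {clear(f), linked(d), ready(a), ready(b), ready(e)}
2. push(b,a)  →  {clear(b), clear(f), linked(d), ready(a), ready(b), ready(e)}
optimal plan length = 2; 2 > 1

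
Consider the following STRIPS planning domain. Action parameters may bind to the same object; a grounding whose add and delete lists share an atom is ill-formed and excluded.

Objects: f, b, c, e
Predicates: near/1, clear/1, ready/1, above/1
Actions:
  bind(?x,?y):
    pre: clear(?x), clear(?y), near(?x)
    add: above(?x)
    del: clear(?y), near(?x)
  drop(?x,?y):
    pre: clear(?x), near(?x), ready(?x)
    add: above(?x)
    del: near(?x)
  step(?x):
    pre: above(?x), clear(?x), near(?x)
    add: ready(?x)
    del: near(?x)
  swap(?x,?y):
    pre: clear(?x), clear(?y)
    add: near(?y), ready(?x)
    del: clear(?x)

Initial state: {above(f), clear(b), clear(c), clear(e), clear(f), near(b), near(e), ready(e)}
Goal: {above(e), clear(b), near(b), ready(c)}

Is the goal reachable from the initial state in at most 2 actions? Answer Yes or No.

1. bind(e,f)  →  {above(e), above(f), clear(b), clear(c), clear(e), near(b), ready(e)}
2. swap(c,b)  →  {above(e), above(f), clear(b), clear(e), near(b), ready(c), ready(e)}
optimal plan length = 2; 2 ≤ 2

Yes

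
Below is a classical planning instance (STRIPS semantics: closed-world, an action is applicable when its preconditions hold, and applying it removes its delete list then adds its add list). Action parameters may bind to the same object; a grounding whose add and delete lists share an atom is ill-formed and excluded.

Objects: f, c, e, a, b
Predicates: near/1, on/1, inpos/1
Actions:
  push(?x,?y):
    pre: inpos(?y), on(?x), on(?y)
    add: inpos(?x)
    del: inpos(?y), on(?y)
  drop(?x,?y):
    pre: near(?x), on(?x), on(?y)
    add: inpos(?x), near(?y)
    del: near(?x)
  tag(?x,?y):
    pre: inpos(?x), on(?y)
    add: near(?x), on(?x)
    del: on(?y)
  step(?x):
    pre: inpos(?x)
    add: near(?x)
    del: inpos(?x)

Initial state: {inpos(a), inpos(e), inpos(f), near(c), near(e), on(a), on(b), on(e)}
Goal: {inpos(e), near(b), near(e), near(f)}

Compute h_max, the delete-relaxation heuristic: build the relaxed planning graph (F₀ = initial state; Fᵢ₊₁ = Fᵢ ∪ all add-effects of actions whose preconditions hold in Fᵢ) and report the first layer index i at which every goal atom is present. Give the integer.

1

F0 = init (8 atoms)
F1 = F0 ∪ {inpos(b), near(a), near(b), near(f), on(f)}  (13 atoms)
goal ⊆ F1  ⇒  h_max = 1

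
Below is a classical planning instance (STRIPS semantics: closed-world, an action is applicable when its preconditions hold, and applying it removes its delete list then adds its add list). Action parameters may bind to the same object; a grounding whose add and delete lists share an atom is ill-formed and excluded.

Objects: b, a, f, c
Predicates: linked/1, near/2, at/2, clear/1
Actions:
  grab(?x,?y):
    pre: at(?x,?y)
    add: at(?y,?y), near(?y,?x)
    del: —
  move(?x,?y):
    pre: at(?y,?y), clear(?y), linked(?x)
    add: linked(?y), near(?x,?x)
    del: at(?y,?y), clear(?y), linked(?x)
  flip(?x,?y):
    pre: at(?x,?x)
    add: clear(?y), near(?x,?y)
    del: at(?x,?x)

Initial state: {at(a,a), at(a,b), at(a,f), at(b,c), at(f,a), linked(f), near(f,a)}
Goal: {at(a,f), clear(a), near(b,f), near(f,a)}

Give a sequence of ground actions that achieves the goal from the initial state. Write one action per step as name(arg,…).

1. grab(a,b)  →  {at(a,a), at(a,b), at(a,f), at(b,b), at(b,c), at(f,a), linked(f), near(b,a), near(f,a)}
2. flip(b,f)  →  {at(a,a), at(a,b), at(a,f), at(b,c), at(f,a), clear(f), linked(f), near(b,a), near(b,f), near(f,a)}
3. flip(a,a)  →  {at(a,b), at(a,f), at(b,c), at(f,a), clear(a), clear(f), linked(f), near(a,a), near(b,a), near(b,f), near(f,a)}

grab(a,b); flip(b,f); flip(a,a)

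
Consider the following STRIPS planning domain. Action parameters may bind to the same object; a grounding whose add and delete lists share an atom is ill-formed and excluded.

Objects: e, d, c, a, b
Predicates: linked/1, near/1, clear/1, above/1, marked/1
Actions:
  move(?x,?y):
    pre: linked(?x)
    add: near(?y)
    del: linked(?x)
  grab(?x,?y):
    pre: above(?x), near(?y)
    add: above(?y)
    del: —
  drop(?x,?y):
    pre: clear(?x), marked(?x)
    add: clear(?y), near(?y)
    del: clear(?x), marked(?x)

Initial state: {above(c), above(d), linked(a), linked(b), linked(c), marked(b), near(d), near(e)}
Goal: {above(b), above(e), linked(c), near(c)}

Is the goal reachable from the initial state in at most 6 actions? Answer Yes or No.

1. move(a,c)  →  {above(c), above(d), linked(b), linked(c), marked(b), near(c), near(d), near(e)}
2. move(b,b)  →  {above(c), above(d), linked(c), marked(b), near(b), near(c), near(d), near(e)}
3. grab(d,e)  →  {above(c), above(d), above(e), linked(c), marked(b), near(b), near(c), near(d), near(e)}
4. grab(e,b)  →  {above(b), above(c), above(d), above(e), linked(c), marked(b), near(b), near(c), near(d), near(e)}
optimal plan length = 4; 4 ≤ 6

Yes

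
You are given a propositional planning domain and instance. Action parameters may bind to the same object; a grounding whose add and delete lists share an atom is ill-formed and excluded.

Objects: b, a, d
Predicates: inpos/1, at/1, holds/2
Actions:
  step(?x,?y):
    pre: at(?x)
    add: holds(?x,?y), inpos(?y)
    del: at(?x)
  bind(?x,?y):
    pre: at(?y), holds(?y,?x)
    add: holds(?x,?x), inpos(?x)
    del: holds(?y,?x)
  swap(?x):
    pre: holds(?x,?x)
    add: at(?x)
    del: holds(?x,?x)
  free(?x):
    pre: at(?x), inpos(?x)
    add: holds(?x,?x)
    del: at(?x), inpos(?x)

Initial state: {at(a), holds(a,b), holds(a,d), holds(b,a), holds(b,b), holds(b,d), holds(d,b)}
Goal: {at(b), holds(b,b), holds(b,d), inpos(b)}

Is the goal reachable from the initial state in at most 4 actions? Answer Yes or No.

Yes

1. swap(b)  →  {at(a), at(b), holds(a,b), holds(a,d), holds(b,a), holds(b,d), holds(d,b)}
2. bind(b,a)  →  {at(a), at(b), holds(a,d), holds(b,a), holds(b,b), holds(b,d), holds(d,b), inpos(b)}
optimal plan length = 2; 2 ≤ 4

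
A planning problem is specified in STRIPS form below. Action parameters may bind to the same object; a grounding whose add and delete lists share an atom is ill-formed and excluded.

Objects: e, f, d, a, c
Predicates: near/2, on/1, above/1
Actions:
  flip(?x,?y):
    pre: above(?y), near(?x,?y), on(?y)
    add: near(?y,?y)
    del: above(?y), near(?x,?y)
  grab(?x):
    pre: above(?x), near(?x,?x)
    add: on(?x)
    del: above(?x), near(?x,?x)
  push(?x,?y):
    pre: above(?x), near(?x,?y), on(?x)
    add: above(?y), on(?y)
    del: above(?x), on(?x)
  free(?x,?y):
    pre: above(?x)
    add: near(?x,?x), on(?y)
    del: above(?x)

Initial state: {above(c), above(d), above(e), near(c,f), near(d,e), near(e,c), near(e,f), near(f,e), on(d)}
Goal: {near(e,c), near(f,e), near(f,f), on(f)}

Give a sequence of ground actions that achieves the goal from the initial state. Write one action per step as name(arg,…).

push(d,e); push(e,f); flip(e,f)

1. push(d,e)  →  {above(c), above(e), near(c,f), near(d,e), near(e,c), near(e,f), near(f,e), on(e)}
2. push(e,f)  →  {above(c), above(f), near(c,f), near(d,e), near(e,c), near(e,f), near(f,e), on(f)}
3. flip(e,f)  →  {above(c), near(c,f), near(d,e), near(e,c), near(f,e), near(f,f), on(f)}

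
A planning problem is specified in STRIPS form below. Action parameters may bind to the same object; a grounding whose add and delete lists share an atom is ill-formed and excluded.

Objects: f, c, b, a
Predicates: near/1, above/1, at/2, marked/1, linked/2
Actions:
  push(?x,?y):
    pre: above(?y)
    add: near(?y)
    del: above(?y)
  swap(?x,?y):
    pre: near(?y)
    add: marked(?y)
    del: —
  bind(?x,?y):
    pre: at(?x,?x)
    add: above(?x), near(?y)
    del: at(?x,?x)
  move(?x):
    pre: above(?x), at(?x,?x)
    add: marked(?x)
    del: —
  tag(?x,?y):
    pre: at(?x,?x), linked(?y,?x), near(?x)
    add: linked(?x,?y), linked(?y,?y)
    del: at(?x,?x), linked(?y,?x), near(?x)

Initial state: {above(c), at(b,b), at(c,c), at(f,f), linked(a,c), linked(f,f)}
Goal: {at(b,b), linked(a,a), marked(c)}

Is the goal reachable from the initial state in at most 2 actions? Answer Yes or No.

1. push(f,c)  →  {at(b,b), at(c,c), at(f,f), linked(a,c), linked(f,f), near(c)}
2. swap(f,c)  →  {at(b,b), at(c,c), at(f,f), linked(a,c), linked(f,f), marked(c), near(c)}
3. tag(c,a)  →  {at(b,b), at(f,f), linked(a,a), linked(c,a), linked(f,f), marked(c)}
optimal plan length = 3; 3 > 2

No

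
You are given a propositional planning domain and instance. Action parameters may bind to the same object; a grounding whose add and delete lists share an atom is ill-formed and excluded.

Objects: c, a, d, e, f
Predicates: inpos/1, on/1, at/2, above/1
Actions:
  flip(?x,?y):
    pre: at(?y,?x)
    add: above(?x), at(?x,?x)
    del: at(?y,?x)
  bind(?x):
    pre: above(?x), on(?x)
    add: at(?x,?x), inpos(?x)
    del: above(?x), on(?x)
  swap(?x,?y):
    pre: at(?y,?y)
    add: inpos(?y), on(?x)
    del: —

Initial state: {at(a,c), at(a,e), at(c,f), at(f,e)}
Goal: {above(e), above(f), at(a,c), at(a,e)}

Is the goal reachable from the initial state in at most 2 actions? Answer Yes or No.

Yes

1. flip(e,f)  →  {above(e), at(a,c), at(a,e), at(c,f), at(e,e)}
2. flip(f,c)  →  {above(e), above(f), at(a,c), at(a,e), at(e,e), at(f,f)}
optimal plan length = 2; 2 ≤ 2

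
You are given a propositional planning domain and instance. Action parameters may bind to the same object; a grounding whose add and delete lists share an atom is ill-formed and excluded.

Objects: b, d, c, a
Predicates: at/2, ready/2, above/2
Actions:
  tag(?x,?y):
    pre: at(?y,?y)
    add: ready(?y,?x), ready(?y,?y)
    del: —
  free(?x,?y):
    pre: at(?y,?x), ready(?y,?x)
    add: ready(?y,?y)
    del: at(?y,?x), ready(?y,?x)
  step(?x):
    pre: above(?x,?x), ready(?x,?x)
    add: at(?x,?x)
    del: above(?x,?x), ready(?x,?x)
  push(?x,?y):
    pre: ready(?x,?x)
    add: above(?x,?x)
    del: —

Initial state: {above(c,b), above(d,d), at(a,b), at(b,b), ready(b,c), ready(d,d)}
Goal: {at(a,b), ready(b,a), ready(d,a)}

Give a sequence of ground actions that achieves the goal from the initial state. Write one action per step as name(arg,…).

1. tag(a,b)  →  {above(c,b), above(d,d), at(a,b), at(b,b), ready(b,a), ready(b,b), ready(b,c), ready(d,d)}
2. step(d)  →  {above(c,b), at(a,b), at(b,b), at(d,d), ready(b,a), ready(b,b), ready(b,c)}
3. tag(a,d)  →  {above(c,b), at(a,b), at(b,b), at(d,d), ready(b,a), ready(b,b), ready(b,c), ready(d,a), ready(d,d)}

tag(a,b); step(d); tag(a,d)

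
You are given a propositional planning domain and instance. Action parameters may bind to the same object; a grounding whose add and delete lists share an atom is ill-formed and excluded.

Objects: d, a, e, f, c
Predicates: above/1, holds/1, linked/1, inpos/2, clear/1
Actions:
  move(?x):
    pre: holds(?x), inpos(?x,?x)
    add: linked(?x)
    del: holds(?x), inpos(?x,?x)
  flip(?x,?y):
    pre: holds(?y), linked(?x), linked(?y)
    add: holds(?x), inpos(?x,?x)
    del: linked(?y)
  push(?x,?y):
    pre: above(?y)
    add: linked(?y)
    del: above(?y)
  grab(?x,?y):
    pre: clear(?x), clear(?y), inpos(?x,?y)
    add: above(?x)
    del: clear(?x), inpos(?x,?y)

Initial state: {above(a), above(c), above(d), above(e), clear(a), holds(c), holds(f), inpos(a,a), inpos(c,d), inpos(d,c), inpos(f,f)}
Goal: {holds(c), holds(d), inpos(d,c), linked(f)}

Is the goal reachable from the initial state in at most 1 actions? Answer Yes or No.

1. move(f)  →  {above(a), above(c), above(d), above(e), clear(a), holds(c), inpos(a,a), inpos(c,d), inpos(d,c), linked(f)}
2. push(d,d)  →  {above(a), above(c), above(e), clear(a), holds(c), inpos(a,a), inpos(c,d), inpos(d,c), linked(d), linked(f)}
3. push(d,c)  →  {above(a), above(e), clear(a), holds(c), inpos(a,a), inpos(c,d), inpos(d,c), linked(c), linked(d), linked(f)}
4. flip(d,c)  →  {above(a), above(e), clear(a), holds(c), holds(d), inpos(a,a), inpos(c,d), inpos(d,c), inpos(d,d), linked(d), linked(f)}
optimal plan length = 4; 4 > 1

No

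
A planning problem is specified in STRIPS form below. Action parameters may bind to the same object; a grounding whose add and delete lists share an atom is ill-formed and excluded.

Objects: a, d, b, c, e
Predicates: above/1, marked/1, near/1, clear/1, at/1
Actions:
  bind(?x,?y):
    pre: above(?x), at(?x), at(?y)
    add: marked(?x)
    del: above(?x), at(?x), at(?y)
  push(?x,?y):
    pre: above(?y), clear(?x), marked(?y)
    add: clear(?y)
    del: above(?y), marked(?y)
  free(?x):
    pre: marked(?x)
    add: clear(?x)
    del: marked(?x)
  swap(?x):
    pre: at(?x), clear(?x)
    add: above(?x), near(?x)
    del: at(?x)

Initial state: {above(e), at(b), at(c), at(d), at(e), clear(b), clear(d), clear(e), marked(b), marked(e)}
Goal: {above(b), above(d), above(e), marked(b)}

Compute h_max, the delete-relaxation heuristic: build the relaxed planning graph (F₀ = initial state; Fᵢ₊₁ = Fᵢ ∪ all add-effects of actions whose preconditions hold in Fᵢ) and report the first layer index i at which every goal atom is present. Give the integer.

1

F0 = init (10 atoms)
F1 = F0 ∪ {above(b), above(d), near(b), near(d), near(e)}  (15 atoms)
goal ⊆ F1  ⇒  h_max = 1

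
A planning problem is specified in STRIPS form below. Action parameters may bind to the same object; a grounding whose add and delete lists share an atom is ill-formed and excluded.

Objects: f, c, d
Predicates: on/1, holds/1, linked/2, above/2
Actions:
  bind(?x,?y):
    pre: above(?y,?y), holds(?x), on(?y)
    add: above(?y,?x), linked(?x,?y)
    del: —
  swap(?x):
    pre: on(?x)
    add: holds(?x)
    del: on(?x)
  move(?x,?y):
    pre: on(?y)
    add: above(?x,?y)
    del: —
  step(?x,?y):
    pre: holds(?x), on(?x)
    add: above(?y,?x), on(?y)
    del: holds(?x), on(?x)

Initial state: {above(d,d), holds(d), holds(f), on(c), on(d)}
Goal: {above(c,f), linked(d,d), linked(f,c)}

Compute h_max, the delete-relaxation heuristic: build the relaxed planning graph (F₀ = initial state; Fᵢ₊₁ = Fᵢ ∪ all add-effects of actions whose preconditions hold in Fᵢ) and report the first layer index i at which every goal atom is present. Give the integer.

F0 = init (5 atoms)
F1 = F0 ∪ {above(c,c), above(c,d), above(d,c), above(d,f), above(f,c), above(f,d), holds(c), linked(d,d), linked(f,d), on(f)}  (15 atoms)
F2 = F1 ∪ {above(c,f), above(f,f), linked(c,c), linked(c,d), linked(d,c), linked(f,c)}  (21 atoms)
goal ⊆ F2  ⇒  h_max = 2

2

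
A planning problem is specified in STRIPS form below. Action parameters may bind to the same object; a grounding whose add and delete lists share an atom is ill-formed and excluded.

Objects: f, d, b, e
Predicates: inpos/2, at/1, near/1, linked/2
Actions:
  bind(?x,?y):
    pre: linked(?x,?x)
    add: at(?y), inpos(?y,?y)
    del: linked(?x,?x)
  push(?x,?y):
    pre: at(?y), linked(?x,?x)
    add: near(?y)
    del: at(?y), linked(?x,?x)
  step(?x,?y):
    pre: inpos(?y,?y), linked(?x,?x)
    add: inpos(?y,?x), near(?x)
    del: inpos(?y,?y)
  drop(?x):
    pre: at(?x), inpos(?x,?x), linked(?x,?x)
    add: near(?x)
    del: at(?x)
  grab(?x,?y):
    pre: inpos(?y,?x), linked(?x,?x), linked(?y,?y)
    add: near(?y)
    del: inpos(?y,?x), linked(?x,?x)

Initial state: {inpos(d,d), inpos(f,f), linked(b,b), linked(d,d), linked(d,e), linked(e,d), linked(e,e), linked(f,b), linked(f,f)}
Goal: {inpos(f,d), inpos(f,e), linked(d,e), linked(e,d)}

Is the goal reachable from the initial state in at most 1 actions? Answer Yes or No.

1. step(d,f)  →  {inpos(d,d), inpos(f,d), linked(b,b), linked(d,d), linked(d,e), linked(e,d), linked(e,e), linked(f,b), linked(f,f), near(d)}
2. bind(f,f)  →  {at(f), inpos(d,d), inpos(f,d), inpos(f,f), linked(b,b), linked(d,d), linked(d,e), linked(e,d), linked(e,e), linked(f,b), near(d)}
3. step(e,f)  →  {at(f), inpos(d,d), inpos(f,d), inpos(f,e), linked(b,b), linked(d,d), linked(d,e), linked(e,d), linked(e,e), linked(f,b), near(d), near(e)}
optimal plan length = 3; 3 > 1

No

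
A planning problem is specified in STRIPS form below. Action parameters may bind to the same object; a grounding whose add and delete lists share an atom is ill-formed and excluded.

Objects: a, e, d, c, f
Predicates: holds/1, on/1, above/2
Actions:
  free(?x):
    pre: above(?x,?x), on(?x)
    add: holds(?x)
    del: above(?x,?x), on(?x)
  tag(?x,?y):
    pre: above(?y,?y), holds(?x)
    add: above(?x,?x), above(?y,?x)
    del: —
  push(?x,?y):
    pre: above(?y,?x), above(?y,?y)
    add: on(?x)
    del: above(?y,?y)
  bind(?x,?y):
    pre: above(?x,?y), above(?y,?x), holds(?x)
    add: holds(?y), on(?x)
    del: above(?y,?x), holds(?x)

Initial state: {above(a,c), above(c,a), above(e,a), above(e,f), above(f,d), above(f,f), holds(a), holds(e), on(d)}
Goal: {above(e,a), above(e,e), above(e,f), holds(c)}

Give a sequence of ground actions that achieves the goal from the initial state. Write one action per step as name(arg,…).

1. tag(e,f)  →  {above(a,c), above(c,a), above(e,a), above(e,e), above(e,f), above(f,d), above(f,e), above(f,f), holds(a), holds(e), on(d)}
2. bind(a,c)  →  {above(a,c), above(e,a), above(e,e), above(e,f), above(f,d), above(f,e), above(f,f), holds(c), holds(e), on(a), on(d)}

tag(e,f); bind(a,c)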